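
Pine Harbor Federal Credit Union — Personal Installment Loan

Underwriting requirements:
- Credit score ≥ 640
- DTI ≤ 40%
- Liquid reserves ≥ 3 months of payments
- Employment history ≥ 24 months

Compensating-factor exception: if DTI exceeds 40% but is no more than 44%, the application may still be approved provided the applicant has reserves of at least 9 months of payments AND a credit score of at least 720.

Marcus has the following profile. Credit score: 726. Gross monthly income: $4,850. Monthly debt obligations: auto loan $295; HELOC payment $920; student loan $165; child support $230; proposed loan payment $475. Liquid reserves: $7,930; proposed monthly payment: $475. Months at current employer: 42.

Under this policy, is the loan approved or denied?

Credit score 726 ≥ 640 (meets base)
Total debts = (295 + 920 + 165 + 230 + 475) = 2,085. DTI = 2,085/4,850 = 43% > 40% — standard DTI limit exceeded.
Reserves = 7,930/475 = 16.7 months ≥ 3
Employment 42 ≥ 24 months
43% falls in the override range (40%–44%), so the compensating-factor test applies.
Reserves 16.7 ≥ 9 months; credit score 726 ≥ 720.
Both compensating conditions met → exception applies.

Approved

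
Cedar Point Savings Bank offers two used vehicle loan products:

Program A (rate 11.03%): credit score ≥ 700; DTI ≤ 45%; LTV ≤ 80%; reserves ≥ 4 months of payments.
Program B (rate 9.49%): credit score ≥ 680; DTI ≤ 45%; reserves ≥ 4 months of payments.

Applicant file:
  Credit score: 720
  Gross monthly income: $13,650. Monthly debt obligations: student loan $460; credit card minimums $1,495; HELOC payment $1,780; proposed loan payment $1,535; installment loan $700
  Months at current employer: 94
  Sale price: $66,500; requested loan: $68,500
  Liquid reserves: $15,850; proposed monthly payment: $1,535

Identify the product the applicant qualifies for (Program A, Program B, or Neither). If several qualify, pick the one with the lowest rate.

Total debts = (460 + 1,495 + 1,780 + 1,535 + 700) = 5,970; DTI = 5,970/13,650 = 43.7%.
LTV = 68,500/66,500 = 103%.
Reserves = 15,850/1,535 = 10.3 months.
Program A: score 720 ≥ 700; DTI 43.7% ≤ 45%; LTV 103% > 80%; reserves 10.3 ≥ 4 mo → does not qualify.
Program B: score 720 ≥ 680; DTI 43.7% ≤ 45%; reserves 10.3 ≥ 4 mo → qualifies.

Program B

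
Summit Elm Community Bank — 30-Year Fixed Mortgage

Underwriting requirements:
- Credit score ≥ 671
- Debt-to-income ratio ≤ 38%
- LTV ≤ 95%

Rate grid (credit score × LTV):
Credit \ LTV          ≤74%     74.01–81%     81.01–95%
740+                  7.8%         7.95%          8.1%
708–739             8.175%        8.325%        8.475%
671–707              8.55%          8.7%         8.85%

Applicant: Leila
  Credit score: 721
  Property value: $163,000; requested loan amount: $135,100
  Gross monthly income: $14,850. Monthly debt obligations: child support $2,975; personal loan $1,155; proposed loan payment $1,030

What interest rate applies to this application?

8.475%

Credit score 721 ≥ 671; Total monthly debts = (2,975 + 1,155 + 1,030) = 5,160. DTI = 5,160/14,850 = 34.7% ≤ 38%
LTV = 135,100/163,000 = 82.9% ≤ 95%
Credit 721 → row 708–739; LTV 82.9% → column 81.01–95%. Grid cell → 8.475%.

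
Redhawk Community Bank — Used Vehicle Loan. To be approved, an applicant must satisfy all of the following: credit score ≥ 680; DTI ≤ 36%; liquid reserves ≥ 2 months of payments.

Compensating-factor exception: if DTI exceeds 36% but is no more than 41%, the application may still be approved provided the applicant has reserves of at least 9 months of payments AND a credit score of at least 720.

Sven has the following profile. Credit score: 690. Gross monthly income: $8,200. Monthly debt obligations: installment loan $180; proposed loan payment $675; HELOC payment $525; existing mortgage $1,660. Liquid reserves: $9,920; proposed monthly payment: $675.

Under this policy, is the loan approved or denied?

Denied

Credit score 690 ≥ 680 (meets base)
Total debts = (180 + 675 + 525 + 1,660) = 3,040. DTI: 3,040 ÷ 8,200 = 37.1%, over the 36% base limit.
Liquid reserves cover 9,920/675 = 14.7 months — ≥ 2 required
DTI 37.1% is within the 36%–41% exception band; checking compensating factors.
Reserves 14.7 ≥ 9 months; credit score 690 < 720.
Override conditions not both satisfied; exception does not apply.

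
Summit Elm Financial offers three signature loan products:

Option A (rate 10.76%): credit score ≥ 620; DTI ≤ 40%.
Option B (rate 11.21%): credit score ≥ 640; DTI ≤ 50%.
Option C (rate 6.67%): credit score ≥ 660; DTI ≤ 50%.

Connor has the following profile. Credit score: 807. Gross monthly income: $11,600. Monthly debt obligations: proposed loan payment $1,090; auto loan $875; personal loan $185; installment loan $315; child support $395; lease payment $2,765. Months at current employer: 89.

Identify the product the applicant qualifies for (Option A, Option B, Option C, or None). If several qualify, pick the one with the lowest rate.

Total debts = (1,090 + 875 + 185 + 315 + 395 + 2,765) = 5,625; DTI = 5,625/11,600 = 48.5%.
Option A: score 807 ≥ 620; DTI 48.5% > 40% → does not qualify.
Option B: score 807 ≥ 640; DTI 48.5% ≤ 50% → qualifies.
Option C: score 807 ≥ 660; DTI 48.5% ≤ 50% → qualifies.
Qualifying: Option B, Option C. Lowest rate is 6.67% → Option C.

Option C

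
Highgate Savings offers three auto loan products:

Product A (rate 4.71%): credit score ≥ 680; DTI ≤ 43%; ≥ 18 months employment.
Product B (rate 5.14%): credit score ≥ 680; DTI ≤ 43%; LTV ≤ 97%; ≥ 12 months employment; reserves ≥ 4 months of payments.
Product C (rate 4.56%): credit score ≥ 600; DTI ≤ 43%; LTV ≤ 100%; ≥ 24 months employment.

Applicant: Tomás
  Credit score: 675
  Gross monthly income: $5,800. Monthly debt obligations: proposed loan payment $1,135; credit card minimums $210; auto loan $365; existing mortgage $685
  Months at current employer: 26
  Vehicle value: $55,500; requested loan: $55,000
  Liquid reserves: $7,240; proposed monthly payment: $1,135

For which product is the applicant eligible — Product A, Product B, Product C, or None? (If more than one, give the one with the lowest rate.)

Total debts = (1,135 + 210 + 365 + 685) = 2,395; DTI = 2,395/5,800 = 41.3%.
LTV = 55,000/55,500 = 99.1%.
Reserves = 7,240/1,135 = 6.4 months.
Product A: score 675 < 680; DTI 41.3% ≤ 43%; employment 26 ≥ 18 mo → does not qualify.
Product B: score 675 < 680; DTI 41.3% ≤ 43%; LTV 99.1% > 97%; employment 26 ≥ 12 mo; reserves 6.4 ≥ 4 mo → does not qualify.
Product C: score 675 ≥ 600; DTI 41.3% ≤ 43%; LTV 99.1% ≤ 100%; employment 26 ≥ 24 mo → qualifies.

Product C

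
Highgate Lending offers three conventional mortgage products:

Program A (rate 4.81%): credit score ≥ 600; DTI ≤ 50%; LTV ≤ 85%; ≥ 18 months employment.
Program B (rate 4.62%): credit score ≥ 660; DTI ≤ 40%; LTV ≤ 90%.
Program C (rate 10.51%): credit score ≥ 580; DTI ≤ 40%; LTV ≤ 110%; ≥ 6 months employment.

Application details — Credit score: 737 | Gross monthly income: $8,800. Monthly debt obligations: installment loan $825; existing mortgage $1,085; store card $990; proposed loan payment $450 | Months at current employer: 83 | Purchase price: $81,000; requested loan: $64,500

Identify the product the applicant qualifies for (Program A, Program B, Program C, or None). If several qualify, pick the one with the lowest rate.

Program B

Total debts = (825 + 1,085 + 990 + 450) = 3,350; DTI = 3,350/8,800 = 38.1%.
LTV = 64,500/81,000 = 79.6%.
Program A: score 737 ≥ 600; DTI 38.1% ≤ 50%; LTV 79.6% ≤ 85%; employment 83 ≥ 18 mo → qualifies.
Program B: score 737 ≥ 660; DTI 38.1% ≤ 40%; LTV 79.6% ≤ 90% → qualifies.
Program C: score 737 ≥ 580; DTI 38.1% ≤ 40%; LTV 79.6% ≤ 110%; employment 83 ≥ 6 mo → qualifies.
Qualifying: Program A, Program B, Program C. Lowest rate is 4.62% → Program B.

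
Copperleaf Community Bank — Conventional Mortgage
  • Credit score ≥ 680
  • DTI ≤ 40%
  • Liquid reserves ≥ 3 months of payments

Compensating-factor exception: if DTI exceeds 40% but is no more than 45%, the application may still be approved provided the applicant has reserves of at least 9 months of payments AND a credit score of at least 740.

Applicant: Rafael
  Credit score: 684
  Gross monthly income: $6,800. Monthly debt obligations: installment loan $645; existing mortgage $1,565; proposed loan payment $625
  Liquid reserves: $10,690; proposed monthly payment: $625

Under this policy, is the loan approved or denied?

Credit score 684 ≥ 680 (meets base)
Total debts = (645 + 1,565 + 625) = 2,835. DTI = 2,835/6,800 = 41.7% > 40% — standard DTI limit exceeded.
Reserves = 10,690/625 = 17.1 months ≥ 3
DTI 41.7% is within the 40%–45% exception band; checking compensating factors.
Reserves 17.1 ≥ 9 months; credit score 684 < 740.
Compensating-factor requirement not fully met.

Denied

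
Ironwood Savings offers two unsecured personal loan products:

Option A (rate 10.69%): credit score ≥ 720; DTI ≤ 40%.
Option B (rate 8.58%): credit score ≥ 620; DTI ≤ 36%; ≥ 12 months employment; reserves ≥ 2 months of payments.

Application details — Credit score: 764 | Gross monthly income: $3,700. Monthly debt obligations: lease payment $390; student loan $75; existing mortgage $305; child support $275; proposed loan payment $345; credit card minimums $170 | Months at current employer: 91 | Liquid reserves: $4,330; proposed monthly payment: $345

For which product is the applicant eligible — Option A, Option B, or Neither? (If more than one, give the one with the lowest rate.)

Total debts = (390 + 75 + 305 + 275 + 345 + 170) = 1,560; DTI = 1,560/3,700 = 42.2%.
Reserves = 4,330/345 = 12.6 months.
Option A: score 764 ≥ 720; DTI 42.2% > 40% → does not qualify.
Option B: score 764 ≥ 620; DTI 42.2% > 36%; employment 91 ≥ 12 mo; reserves 12.6 ≥ 2 mo → does not qualify.

Neither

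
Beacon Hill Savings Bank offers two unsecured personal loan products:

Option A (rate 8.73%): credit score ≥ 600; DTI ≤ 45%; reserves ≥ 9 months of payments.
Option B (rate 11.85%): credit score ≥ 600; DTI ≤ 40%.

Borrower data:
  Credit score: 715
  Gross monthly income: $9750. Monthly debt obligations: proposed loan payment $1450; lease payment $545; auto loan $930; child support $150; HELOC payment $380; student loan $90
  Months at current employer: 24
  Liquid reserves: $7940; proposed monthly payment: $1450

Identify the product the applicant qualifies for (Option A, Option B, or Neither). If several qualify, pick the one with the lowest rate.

Option B

Total debts = (1,450 + 545 + 930 + 150 + 380 + 90) = 3,545; DTI = 3,545/9,750 = 36.4%.
Reserves = 7,940/1,450 = 5.5 months.
Option A: score 715 ≥ 600; DTI 36.4% ≤ 45%; reserves 5.5 < 9 mo → does not qualify.
Option B: score 715 ≥ 600; DTI 36.4% ≤ 40% → qualifies.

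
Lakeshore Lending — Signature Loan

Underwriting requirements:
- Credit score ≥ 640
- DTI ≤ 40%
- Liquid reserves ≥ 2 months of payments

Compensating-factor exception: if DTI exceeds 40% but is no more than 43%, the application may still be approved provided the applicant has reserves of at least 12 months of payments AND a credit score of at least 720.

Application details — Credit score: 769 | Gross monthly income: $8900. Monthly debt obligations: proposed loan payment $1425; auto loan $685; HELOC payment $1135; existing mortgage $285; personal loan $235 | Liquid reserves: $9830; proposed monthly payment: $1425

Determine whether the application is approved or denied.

Credit score 769 ≥ 640 (meets base)
Total debts = (1,425 + 685 + 1,135 + 285 + 235) = 3,765. DTI = 3,765/8,900 = 42.3% > 40% — standard DTI limit exceeded.
Liquid reserves cover 9,830/1,425 = 6.9 months — ≥ 2 required
DTI 42.3% is within the 40%–43% exception band; checking compensating factors.
Reserves 6.9 < 12 months; credit score 769 ≥ 720.
Compensating-factor requirement not fully met.

Denied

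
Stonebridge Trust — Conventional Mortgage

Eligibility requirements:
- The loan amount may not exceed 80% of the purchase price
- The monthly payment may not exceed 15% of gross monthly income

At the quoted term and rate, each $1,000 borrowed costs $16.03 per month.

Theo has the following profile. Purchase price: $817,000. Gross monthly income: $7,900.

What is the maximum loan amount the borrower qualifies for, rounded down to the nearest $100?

$73,900

Payment cap: 15% × $7,900 = $1,185/month.
At $16.03 per $1,000, that supports 1,185/16.03 × 1,000 ≈ $73,923 → $73,900.
LTV cap: 80% × $817,000 = $653,600 → $653,600.
Binding constraint: payment-to-income.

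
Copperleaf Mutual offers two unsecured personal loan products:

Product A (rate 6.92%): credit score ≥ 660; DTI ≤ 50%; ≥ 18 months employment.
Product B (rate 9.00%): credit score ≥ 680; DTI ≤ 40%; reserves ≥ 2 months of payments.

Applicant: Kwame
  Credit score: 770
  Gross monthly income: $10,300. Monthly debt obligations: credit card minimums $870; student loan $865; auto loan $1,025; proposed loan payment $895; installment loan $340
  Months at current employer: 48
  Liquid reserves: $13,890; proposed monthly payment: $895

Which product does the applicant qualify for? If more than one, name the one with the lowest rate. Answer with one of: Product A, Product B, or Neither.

Total debts = (870 + 865 + 1,025 + 895 + 340) = 3,995; DTI = 3,995/10,300 = 38.8%.
Reserves = 13,890/895 = 15.5 months.
Product A: score 770 ≥ 660; DTI 38.8% ≤ 50%; employment 48 ≥ 18 mo → qualifies.
Product B: score 770 ≥ 680; DTI 38.8% ≤ 40%; reserves 15.5 ≥ 2 mo → qualifies.
Qualifying: Product A, Product B. Lowest rate is 6.92% → Product A.

Product A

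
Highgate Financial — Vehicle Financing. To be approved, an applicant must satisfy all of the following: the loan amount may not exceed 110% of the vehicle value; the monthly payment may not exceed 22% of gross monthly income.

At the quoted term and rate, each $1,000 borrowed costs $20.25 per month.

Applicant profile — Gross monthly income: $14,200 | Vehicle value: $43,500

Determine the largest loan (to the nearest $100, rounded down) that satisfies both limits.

Payment cap: 22% × $14,200 = $3,124/month.
At $20.25 per $1,000, that supports 3,124/20.25 × 1,000 ≈ $154,271 → $154,200.
LTV cap: 110% × $43,500 = $47,850 → $47,800.
Binding constraint: loan-to-value.

$47,800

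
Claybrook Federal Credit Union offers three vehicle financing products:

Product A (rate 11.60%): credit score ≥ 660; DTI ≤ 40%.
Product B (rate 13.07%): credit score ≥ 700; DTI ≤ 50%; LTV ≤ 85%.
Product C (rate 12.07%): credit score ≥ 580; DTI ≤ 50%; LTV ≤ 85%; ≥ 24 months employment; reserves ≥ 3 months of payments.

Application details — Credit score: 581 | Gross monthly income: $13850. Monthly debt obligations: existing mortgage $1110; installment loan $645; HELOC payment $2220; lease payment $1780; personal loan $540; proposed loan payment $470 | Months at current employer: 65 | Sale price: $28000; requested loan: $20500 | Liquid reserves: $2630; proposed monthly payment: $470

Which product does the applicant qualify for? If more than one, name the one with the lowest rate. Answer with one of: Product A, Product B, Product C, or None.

Total debts = (1,110 + 645 + 2,220 + 1,780 + 540 + 470) = 6,765; DTI = 6,765/13,850 = 48.8%.
LTV = 20,500/28,000 = 73.2%.
Reserves = 2,630/470 = 5.6 months.
Product A: score 581 < 660; DTI 48.8% > 40% → does not qualify.
Product B: score 581 < 700; DTI 48.8% ≤ 50%; LTV 73.2% ≤ 85% → does not qualify.
Product C: score 581 ≥ 580; DTI 48.8% ≤ 50%; LTV 73.2% ≤ 85%; employment 65 ≥ 24 mo; reserves 5.6 ≥ 3 mo → qualifies.

Product C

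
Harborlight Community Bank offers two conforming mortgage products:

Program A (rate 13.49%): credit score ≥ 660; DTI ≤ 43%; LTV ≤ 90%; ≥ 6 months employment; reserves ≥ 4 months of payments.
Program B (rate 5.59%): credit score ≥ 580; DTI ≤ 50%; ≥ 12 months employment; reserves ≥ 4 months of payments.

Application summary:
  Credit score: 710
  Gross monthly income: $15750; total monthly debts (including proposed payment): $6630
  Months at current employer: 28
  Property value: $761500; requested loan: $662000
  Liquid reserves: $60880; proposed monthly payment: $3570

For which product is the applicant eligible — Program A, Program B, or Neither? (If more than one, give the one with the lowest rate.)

Program B

DTI = 6,630/15,750 = 42.1%.
LTV = 662,000/761,500 = 86.9%.
Reserves = 60,880/3,570 = 17.1 months.
Program A: score 710 ≥ 660; DTI 42.1% ≤ 43%; LTV 86.9% ≤ 90%; employment 28 ≥ 6 mo; reserves 17.1 ≥ 4 mo → qualifies.
Program B: score 710 ≥ 580; DTI 42.1% ≤ 50%; employment 28 ≥ 12 mo; reserves 17.1 ≥ 4 mo → qualifies.
Qualifying: Program A, Program B. Lowest rate is 5.59% → Program B.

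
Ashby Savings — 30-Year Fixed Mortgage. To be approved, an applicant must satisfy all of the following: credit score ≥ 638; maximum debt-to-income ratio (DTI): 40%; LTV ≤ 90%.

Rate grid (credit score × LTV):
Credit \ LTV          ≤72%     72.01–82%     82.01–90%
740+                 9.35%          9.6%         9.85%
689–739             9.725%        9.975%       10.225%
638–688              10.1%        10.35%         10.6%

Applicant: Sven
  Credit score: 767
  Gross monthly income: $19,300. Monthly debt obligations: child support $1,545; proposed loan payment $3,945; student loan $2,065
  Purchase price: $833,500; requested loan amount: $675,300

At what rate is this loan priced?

9.6%

Credit score 767 ≥ 638; Total monthly debts = (1,545 + 3,945 + 2,065) = 7,555. DTI = 7,555/19,300 = 39.1% ≤ 40%
Loan-to-value = 675,300/833,500 = 81% — pass (90% max)
Credit 767 → row 740+; LTV 81% → column 72.01–82%. Grid cell → 9.6%.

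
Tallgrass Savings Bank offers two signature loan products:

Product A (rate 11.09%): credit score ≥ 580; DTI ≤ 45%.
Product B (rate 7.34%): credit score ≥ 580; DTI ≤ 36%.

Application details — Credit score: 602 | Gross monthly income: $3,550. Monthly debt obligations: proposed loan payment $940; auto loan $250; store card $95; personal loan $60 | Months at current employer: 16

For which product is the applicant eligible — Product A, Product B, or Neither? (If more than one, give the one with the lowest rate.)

Product A

Total debts = (940 + 250 + 95 + 60) = 1,345; DTI = 1,345/3,550 = 37.9%.
Product A: score 602 ≥ 580; DTI 37.9% ≤ 45% → qualifies.
Product B: score 602 ≥ 580; DTI 37.9% > 36% → does not qualify.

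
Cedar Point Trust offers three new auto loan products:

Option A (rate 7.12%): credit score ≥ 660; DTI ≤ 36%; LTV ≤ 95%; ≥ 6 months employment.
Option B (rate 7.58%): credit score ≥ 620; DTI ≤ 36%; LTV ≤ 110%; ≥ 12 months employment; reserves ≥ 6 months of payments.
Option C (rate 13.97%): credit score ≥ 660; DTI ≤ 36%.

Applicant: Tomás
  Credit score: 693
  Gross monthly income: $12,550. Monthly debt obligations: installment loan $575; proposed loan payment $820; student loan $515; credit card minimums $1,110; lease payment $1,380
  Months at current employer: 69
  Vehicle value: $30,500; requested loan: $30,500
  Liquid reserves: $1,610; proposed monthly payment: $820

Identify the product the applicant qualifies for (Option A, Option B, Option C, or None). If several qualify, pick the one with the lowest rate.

Option C

Total debts = (575 + 820 + 515 + 1,110 + 1,380) = 4,400; DTI = 4,400/12,550 = 35.1%.
LTV = 30,500/30,500 = 100%.
Reserves = 1,610/820 = 2.0 months.
Option A: score 693 ≥ 660; DTI 35.1% ≤ 36%; LTV 100% > 95%; employment 69 ≥ 6 mo → does not qualify.
Option B: score 693 ≥ 620; DTI 35.1% ≤ 36%; LTV 100% ≤ 110%; employment 69 ≥ 12 mo; reserves 2.0 < 6 mo → does not qualify.
Option C: score 693 ≥ 660; DTI 35.1% ≤ 36% → qualifies.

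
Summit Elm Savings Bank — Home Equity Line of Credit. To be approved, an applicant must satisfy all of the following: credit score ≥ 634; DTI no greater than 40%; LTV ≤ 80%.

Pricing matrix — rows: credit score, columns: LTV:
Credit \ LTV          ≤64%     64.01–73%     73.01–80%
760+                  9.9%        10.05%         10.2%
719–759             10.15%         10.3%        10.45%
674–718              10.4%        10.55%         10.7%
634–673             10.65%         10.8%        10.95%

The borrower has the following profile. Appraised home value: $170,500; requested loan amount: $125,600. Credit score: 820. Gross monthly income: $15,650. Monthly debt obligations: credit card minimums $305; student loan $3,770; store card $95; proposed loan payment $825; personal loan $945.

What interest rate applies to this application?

10.2%

Credit score 820 ≥ 634; Total monthly debts = (305 + 3,770 + 95 + 825 + 945) = 5,940. DTI: 5,940 ÷ 15,650 = 38%, within the 40% cap
Loan-to-value = 125,600/170,500 = 73.7% — pass (80% max)
Credit 820 → row 760+; LTV 73.7% → column 73.01–80%. Grid cell → 10.2%.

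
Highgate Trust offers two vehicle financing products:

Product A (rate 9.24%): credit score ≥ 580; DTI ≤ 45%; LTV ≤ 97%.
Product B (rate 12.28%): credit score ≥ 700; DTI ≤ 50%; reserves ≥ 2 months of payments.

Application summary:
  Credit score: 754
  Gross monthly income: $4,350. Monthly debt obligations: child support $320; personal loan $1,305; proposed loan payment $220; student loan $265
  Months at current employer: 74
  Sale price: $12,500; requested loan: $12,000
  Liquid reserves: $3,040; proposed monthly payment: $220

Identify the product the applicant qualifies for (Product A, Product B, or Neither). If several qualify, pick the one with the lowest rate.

Product B

Total debts = (320 + 1,305 + 220 + 265) = 2,110; DTI = 2,110/4,350 = 48.5%.
LTV = 12,000/12,500 = 96%.
Reserves = 3,040/220 = 13.8 months.
Product A: score 754 ≥ 580; DTI 48.5% > 45%; LTV 96% ≤ 97% → does not qualify.
Product B: score 754 ≥ 700; DTI 48.5% ≤ 50%; reserves 13.8 ≥ 2 mo → qualifies.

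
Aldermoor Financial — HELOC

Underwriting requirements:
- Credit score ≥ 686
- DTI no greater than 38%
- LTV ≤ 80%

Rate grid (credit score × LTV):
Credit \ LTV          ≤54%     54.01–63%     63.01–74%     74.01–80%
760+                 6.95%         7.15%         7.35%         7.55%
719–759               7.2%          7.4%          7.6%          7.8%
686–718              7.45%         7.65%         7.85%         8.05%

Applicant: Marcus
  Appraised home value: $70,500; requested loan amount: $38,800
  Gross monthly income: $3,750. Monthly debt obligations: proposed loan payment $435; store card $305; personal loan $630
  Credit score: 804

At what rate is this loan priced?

7.15%

Credit score 804 ≥ 686; Total monthly debts = (435 + 305 + 630) = 1,370. Debt-to-income = 1,370/3,750 = 36.5% — meets 38% limit
LTV: 38,800 ÷ 70,500 = 55%, within 80% cap
Credit 804 → row 760+; LTV 55% → column 54.01–63%. Grid cell → 7.15%.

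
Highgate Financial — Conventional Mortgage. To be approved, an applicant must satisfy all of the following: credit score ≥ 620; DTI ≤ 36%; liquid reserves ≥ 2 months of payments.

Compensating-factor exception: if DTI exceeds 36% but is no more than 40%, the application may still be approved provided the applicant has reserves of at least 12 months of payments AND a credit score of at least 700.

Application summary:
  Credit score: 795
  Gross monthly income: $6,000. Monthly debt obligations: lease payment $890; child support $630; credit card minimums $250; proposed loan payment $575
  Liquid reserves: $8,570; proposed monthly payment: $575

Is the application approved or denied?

Credit score 795 ≥ 620 (meets base)
Total debts = (890 + 630 + 250 + 575) = 2,345. DTI = 2,345/6,000 = 39.1% > 36% — standard DTI limit exceeded.
Reserves: 8,570 ÷ 575 = 14.9 months (meets 2-month minimum)
39.1% falls in the override range (36%–40%), so the compensating-factor test applies.
Override check — reserves: 14.9 mo (ok); score: 795 (ok).
Both compensating conditions met → exception applies.

Approved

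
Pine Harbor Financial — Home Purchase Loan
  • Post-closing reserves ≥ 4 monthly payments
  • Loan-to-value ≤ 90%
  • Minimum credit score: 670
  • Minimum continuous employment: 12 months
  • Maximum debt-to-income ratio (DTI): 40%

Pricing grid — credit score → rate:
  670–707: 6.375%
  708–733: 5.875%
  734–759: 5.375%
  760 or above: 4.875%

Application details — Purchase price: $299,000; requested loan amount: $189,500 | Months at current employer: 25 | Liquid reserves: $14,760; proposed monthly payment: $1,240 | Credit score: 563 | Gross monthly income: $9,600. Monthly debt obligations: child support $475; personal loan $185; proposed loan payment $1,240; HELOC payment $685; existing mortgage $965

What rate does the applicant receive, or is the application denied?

Denied

Credit score 563 < 670 (below minimum)
Loan-to-value = 189,500/299,000 = 63.4% — pass (90% max)
Total monthly debts = (475 + 185 + 1,240 + 685 + 965) = 3,550. Debt-to-income = 3,550/9,600 = 37% — meets 40% limit
Employment 25 ≥ 12 months
Liquid reserves cover 14,760/1,240 = 11.9 months — ≥ 4 required
Not all requirements met → denied.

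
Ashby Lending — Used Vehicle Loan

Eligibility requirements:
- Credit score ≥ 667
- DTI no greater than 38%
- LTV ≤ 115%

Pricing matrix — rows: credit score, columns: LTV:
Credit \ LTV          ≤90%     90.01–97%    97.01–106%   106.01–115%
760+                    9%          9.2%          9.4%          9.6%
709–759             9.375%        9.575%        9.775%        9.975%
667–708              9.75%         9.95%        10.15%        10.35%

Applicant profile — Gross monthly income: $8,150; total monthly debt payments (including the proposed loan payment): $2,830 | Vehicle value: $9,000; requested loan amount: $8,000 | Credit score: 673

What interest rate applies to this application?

Credit score 673 ≥ 667; Debt-to-income = 2,830/8,150 = 34.7% — meets 38% limit
Loan-to-value = 8,000/9,000 = 88.9% — pass (115% max)
Row: 673 falls in 667–708. Column: 88.9% falls in ≤90%. Rate = 9.75%.

9.75%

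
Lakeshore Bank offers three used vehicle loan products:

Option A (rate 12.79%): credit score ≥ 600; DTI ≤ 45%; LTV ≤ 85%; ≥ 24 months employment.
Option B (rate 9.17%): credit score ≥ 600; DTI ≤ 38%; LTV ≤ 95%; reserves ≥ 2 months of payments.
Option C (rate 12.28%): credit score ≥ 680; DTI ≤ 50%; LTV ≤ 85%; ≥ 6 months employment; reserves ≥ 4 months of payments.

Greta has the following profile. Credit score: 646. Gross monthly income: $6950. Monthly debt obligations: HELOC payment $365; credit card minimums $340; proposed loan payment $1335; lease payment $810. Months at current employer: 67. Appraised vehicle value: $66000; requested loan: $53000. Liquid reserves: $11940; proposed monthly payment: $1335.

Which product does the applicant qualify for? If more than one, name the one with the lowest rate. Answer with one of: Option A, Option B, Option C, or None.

Option A

Total debts = (365 + 340 + 1,335 + 810) = 2,850; DTI = 2,850/6,950 = 41%.
LTV = 53,000/66,000 = 80.3%.
Reserves = 11,940/1,335 = 8.9 months.
Option A: score 646 ≥ 600; DTI 41% ≤ 45%; LTV 80.3% ≤ 85%; employment 67 ≥ 24 mo → qualifies.
Option B: score 646 ≥ 600; DTI 41% > 38%; LTV 80.3% ≤ 95%; reserves 8.9 ≥ 2 mo → does not qualify.
Option C: score 646 < 680; DTI 41% ≤ 50%; LTV 80.3% ≤ 85%; employment 67 ≥ 6 mo; reserves 8.9 ≥ 4 mo → does not qualify.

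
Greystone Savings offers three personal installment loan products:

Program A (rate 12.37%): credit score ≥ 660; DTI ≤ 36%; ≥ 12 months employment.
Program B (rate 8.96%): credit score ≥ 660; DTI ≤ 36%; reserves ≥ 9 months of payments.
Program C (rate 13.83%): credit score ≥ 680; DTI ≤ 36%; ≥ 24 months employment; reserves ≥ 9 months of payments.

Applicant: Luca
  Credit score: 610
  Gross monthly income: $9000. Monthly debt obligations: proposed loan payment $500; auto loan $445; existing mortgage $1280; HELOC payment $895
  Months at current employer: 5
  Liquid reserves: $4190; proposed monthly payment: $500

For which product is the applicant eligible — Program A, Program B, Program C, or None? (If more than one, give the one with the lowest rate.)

None

Total debts = (500 + 445 + 1,280 + 895) = 3,120; DTI = 3,120/9,000 = 34.7%.
Reserves = 4,190/500 = 8.4 months.
Program A: score 610 < 660; DTI 34.7% ≤ 36%; employment 5 < 12 mo → does not qualify.
Program B: score 610 < 660; DTI 34.7% ≤ 36%; reserves 8.4 < 9 mo → does not qualify.
Program C: score 610 < 680; DTI 34.7% ≤ 36%; employment 5 < 24 mo; reserves 8.4 < 9 mo → does not qualify.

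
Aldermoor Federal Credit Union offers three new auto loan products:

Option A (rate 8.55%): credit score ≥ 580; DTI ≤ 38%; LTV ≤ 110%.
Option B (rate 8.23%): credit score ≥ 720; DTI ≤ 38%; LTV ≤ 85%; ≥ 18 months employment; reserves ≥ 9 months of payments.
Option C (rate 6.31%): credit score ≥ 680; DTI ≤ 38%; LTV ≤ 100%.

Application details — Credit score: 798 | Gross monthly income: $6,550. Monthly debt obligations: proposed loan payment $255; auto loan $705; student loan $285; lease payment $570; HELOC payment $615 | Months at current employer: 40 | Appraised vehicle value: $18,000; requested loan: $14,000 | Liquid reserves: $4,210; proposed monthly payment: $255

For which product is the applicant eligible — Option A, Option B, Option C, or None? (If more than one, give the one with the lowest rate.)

Option C

Total debts = (255 + 705 + 285 + 570 + 615) = 2,430; DTI = 2,430/6,550 = 37.1%.
LTV = 14,000/18,000 = 77.8%.
Reserves = 4,210/255 = 16.5 months.
Option A: score 798 ≥ 580; DTI 37.1% ≤ 38%; LTV 77.8% ≤ 110% → qualifies.
Option B: score 798 ≥ 720; DTI 37.1% ≤ 38%; LTV 77.8% ≤ 85%; employment 40 ≥ 18 mo; reserves 16.5 ≥ 9 mo → qualifies.
Option C: score 798 ≥ 680; DTI 37.1% ≤ 38%; LTV 77.8% ≤ 100% → qualifies.
Qualifying: Option A, Option B, Option C. Lowest rate is 6.31% → Option C.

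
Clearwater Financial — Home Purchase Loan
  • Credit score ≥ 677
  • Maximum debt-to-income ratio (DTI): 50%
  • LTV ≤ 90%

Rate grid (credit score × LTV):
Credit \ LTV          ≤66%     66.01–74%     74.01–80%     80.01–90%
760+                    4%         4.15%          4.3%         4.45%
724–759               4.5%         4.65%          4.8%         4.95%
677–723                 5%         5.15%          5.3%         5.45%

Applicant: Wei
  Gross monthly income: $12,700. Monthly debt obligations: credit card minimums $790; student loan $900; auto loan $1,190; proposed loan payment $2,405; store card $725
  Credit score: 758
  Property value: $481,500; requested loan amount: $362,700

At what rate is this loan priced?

4.8%

Credit score 758 ≥ 677; Total monthly debts = (790 + 900 + 1,190 + 2,405 + 725) = 6,010. DTI = 6,010/12,700 = 47.3% ≤ 50%
LTV: 362,700 ÷ 481,500 = 75.3%, within 90% cap
Score 758 is in the 724–759 band; LTV 75.3% is in the 74.01–80% band → 4.8%.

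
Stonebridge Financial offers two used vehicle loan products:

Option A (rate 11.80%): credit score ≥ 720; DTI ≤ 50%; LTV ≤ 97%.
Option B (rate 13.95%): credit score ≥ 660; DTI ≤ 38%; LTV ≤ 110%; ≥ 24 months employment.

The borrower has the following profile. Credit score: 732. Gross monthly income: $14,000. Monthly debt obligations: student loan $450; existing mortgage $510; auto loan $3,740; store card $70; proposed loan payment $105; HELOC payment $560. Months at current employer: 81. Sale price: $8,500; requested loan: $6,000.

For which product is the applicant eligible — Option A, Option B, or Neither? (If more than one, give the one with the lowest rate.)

Option A

Total debts = (450 + 510 + 3,740 + 70 + 105 + 560) = 5,435; DTI = 5,435/14,000 = 38.8%.
LTV = 6,000/8,500 = 70.6%.
Option A: score 732 ≥ 720; DTI 38.8% ≤ 50%; LTV 70.6% ≤ 97% → qualifies.
Option B: score 732 ≥ 660; DTI 38.8% > 38%; LTV 70.6% ≤ 110%; employment 81 ≥ 24 mo → does not qualify.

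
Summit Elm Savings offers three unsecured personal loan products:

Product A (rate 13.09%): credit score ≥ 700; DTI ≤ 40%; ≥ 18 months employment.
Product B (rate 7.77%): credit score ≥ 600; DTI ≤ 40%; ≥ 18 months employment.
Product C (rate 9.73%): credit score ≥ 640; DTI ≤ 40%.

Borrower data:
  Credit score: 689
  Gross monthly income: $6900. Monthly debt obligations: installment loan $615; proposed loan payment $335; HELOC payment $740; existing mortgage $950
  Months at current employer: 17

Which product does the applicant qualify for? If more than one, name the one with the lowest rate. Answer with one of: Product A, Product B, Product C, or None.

Total debts = (615 + 335 + 740 + 950) = 2,640; DTI = 2,640/6,900 = 38.3%.
Product A: score 689 < 700; DTI 38.3% ≤ 40%; employment 17 < 18 mo → does not qualify.
Product B: score 689 ≥ 600; DTI 38.3% ≤ 40%; employment 17 < 18 mo → does not qualify.
Product C: score 689 ≥ 640; DTI 38.3% ≤ 40% → qualifies.

Product C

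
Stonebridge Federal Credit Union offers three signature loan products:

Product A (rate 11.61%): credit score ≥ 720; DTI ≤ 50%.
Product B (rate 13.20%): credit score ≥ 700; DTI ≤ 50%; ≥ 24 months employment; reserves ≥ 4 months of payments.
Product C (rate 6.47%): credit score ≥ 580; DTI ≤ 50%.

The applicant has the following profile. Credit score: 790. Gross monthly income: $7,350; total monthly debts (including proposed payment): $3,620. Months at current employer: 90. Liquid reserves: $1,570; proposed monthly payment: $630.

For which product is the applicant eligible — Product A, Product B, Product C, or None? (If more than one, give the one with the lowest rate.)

Product C

DTI = 3,620/7,350 = 49.3%.
Reserves = 1,570/630 = 2.5 months.
Product A: score 790 ≥ 720; DTI 49.3% ≤ 50% → qualifies.
Product B: score 790 ≥ 700; DTI 49.3% ≤ 50%; employment 90 ≥ 24 mo; reserves 2.5 < 4 mo → does not qualify.
Product C: score 790 ≥ 580; DTI 49.3% ≤ 50% → qualifies.
Qualifying: Product A, Product C. Lowest rate is 6.47% → Product C.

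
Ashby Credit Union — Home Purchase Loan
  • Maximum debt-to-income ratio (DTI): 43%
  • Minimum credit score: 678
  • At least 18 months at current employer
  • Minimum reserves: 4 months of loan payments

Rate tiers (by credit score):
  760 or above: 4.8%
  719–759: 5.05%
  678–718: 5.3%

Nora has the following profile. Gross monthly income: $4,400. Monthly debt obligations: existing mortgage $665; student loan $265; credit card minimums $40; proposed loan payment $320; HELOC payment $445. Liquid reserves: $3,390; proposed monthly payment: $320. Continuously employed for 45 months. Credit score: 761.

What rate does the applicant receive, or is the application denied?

Credit score 761 ≥ 678 (meets minimum)
Reserves: 3,390 ÷ 320 = 10.6 months (meets 4-month minimum)
Total monthly debts = (665 + 265 + 40 + 320 + 445) = 1,735. DTI = 1,735/4,400 = 39.4% ≤ 43%
Employment 45 ≥ 18 months
All requirements met. Score 761 falls in the 760 or above tier → 4.8%.

Approved at 4.8%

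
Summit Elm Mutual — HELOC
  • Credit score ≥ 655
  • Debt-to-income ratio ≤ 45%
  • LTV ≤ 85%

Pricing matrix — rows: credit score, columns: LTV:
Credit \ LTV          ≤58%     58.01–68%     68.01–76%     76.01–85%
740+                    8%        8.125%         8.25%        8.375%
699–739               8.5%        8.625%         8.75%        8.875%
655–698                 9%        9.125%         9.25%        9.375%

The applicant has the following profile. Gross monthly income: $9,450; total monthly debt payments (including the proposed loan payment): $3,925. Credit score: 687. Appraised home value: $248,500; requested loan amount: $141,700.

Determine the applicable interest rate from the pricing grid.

9%

Credit score 687 ≥ 655; Debt-to-income = 3,925/9,450 = 41.5% — meets 45% limit
LTV: 141,700 ÷ 248,500 = 57%, within 85% cap
Row: 687 falls in 655–698. Column: 57% falls in ≤58%. Rate = 9%.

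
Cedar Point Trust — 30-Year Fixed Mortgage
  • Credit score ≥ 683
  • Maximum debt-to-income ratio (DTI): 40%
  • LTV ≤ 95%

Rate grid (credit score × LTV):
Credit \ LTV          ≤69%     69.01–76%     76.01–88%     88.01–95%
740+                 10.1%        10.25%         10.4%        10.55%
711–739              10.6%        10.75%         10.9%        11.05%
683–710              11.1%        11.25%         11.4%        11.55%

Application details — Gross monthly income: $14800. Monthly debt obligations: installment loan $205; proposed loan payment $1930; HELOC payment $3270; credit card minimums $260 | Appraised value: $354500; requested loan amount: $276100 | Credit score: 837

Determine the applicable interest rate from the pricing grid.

Credit score 837 ≥ 683; Total monthly debts = (205 + 1,930 + 3,270 + 260) = 5,665. DTI = 5,665/14,800 = 38.3% ≤ 40%
Loan-to-value = 276,100/354,500 = 77.9% — pass (95% max)
Credit 837 → row 740+; LTV 77.9% → column 76.01–88%. Grid cell → 10.4%.

10.4%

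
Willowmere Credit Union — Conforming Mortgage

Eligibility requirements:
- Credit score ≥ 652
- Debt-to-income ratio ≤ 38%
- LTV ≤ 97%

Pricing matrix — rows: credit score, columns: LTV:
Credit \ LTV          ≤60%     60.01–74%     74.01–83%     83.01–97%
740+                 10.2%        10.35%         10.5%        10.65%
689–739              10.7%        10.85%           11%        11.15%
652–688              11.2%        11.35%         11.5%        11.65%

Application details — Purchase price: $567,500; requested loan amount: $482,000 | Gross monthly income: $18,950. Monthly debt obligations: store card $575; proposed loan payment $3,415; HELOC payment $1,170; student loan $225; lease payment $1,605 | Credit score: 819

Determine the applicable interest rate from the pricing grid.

10.65%

Credit score 819 ≥ 652; Total monthly debts = (575 + 3,415 + 1,170 + 225 + 1,605) = 6,990. Debt-to-income = 6,990/18,950 = 36.9% — meets 38% limit
Loan-to-value = 482,000/567,500 = 84.9% — pass (97% max)
Score 819 is in the 740+ band; LTV 84.9% is in the 83.01–97% band → 10.65%.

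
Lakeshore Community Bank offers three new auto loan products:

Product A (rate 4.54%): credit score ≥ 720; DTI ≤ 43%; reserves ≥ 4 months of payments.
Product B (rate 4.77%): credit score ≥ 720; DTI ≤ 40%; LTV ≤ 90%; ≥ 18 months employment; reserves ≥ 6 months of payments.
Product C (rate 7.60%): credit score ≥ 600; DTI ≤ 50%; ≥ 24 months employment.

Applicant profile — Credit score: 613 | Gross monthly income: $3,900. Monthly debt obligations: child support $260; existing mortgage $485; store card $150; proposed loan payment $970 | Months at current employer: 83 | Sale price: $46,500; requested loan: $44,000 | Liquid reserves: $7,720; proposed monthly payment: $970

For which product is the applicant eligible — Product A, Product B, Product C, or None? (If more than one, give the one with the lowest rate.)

Total debts = (260 + 485 + 150 + 970) = 1,865; DTI = 1,865/3,900 = 47.8%.
LTV = 44,000/46,500 = 94.6%.
Reserves = 7,720/970 = 8.0 months.
Product A: score 613 < 720; DTI 47.8% > 43%; reserves 8.0 ≥ 4 mo → does not qualify.
Product B: score 613 < 720; DTI 47.8% > 40%; LTV 94.6% > 90%; employment 83 ≥ 18 mo; reserves 8.0 ≥ 6 mo → does not qualify.
Product C: score 613 ≥ 600; DTI 47.8% ≤ 50%; employment 83 ≥ 24 mo → qualifies.

Product C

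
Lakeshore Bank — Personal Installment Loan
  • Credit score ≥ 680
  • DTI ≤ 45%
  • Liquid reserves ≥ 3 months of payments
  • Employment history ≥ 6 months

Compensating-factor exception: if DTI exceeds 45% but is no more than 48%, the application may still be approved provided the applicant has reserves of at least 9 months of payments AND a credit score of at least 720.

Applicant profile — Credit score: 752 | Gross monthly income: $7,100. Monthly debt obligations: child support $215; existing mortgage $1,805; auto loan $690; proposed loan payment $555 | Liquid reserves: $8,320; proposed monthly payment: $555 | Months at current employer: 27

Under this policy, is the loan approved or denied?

Credit score 752 ≥ 680 (meets base)
Total debts = (215 + 1,805 + 690 + 555) = 3,265. DTI = 3,265/7,100 = 46% > 45% — standard DTI limit exceeded.
Reserves = 8,320/555 = 15.0 months ≥ 3
Employment 27 ≥ 6 months
DTI 46% is within the 45%–48% exception band; checking compensating factors.
Reserves 15.0 ≥ 9 months; credit score 752 ≥ 720.
Both compensating conditions met → exception applies.

Approved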